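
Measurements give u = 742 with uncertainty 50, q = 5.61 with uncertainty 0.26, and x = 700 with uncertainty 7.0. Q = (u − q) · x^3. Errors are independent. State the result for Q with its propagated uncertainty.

(2.53 ± 0.187) × 10^11

Let w = u − q = 736. δw = √(δu² + δq²) = √(2500 + 0.0676) = 50.0, so δw/w = 0.0679.
Q is then a monomial in w, x:
δQ/Q = √((δw/w)² + (3·δx/x)²) = √(0.00461 + 0.000900) = 0.0742
Q = 2.53e+11, so δQ = 0.0742 × 2.53e+11 = 1.87e+10.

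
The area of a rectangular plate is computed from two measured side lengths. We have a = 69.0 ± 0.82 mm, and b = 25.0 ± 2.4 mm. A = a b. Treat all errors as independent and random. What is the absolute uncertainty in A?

167 mm^2

Each factor contributes (exponent × relative error)² to (δA/A)²:
  (1·δa/a)² = (1×0.0119)² = 0.000141;  (1·δb/b)² = (1×0.0960)² = 0.00922
δA/A = √(0.00936) = 0.0967
A = 1720 mm^2, so δA = 0.0967 × 1720 = 167 mm^2.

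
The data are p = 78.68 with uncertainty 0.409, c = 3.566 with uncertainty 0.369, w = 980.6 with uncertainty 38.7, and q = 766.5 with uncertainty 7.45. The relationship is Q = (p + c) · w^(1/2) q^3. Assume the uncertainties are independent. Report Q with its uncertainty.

(1.160 ± 0.0416) × 10^12

Let u = p + c = 82.25. δu = √(δp² + δc²) = √(0.167 + 0.136) = 0.551, so δu/u = 0.00670.
Q is then a monomial in u, w, q:
δQ/Q = √((δu/u)² + (½·δw/w)² + (3·δq/q)²) = √(4.49e-05 + 0.000389 + 0.000850) = 0.0358
Q = 1.16e+12, so δQ = 0.0358 × 1.16e+12 = 4.16e+10.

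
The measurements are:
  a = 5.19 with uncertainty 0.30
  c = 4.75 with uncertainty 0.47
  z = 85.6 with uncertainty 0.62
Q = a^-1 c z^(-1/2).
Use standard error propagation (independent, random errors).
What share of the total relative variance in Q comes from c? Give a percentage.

74.5%

(δQ/Q)² = (-1·δa/a)² + (1·δc/c)² + (−½·δz/z)²
  a term: (-1×0.0578)² = 0.00334
  c term: (1×0.0989)² = 0.00979
  z term: (-0.5×0.00724)² = 1.31e-05
Total = 0.0131. Share from c = 0.00979/0.0131 = 0.745.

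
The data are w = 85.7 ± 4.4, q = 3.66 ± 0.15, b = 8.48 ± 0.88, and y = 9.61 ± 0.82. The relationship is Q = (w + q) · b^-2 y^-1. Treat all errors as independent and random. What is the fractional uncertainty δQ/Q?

0.230

Let u = w + q = 89.4. δu = √(δw² + δq²) = √(19.4 + 0.0225) = 4.40, so δu/u = 0.0493.
Q is then a monomial in u, b, y:
δQ/Q = √((δu/u)² + (-2·δb/b)² + (-1·δy/y)²) = √(0.00243 + 0.0431 + 0.00728) = 0.230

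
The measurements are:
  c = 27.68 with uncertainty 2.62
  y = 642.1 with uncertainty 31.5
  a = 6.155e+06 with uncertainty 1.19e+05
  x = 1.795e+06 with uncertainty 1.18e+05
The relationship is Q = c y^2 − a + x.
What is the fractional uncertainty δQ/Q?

0.222

Let p = c·y^2 = 1.141e+07. δp/p = √((1·δc/c)² + (2·δy/y)²) = √(0.00896 + 0.00963) = 0.136, so δp = 1.56e+06.
Q = p − a + x: δQ = √(δp² + δa² + δx²) = √(2.42e+12 + 1.42e+10 + 1.39e+10) = 1.56e+06
Q = 7.052e+06, so δQ/Q = 1.56e+06/7.052e+06 = 0.222.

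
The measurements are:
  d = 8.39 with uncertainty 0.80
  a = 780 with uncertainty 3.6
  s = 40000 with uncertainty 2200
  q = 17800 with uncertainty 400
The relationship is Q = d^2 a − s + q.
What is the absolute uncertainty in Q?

10700

Let p = d^2·a = 54900. δp/p = √((2·δd/d)² + (1·δa/a)²) = √(0.0364 + 2.13e-05) = 0.191, so δp = 10500.
Q = p − s + q: δQ = √(δp² + δs² + δq²) = √(1.1e+08 + 4.84e+06 + 1.6e+05) = 10700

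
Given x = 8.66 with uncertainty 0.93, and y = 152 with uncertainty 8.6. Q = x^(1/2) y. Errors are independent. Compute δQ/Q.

0.0780

Since Q is a product/quotient, work with relative uncertainties:
  (½·δx/x)² = (0.5×0.107)² = 0.00288;  (1·δy/y)² = (1×0.0566)² = 0.00320
δQ/Q = √(0.00608) = 0.0780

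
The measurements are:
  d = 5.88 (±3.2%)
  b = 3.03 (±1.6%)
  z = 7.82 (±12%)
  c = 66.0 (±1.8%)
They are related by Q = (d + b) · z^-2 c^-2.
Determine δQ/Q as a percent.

24.4%

Let u = d + b = 8.91. δu = √(δd² + δb²) = √(0.0354 + 0.00235) = 0.194, so δu/u = 0.0218.
Q is then a monomial in u, z, c:
δQ/Q = √((δu/u)² + (-2·δz/z)² + (-2·δc/c)²) = √(0.000476 + 0.0576 + 0.00130) = 0.244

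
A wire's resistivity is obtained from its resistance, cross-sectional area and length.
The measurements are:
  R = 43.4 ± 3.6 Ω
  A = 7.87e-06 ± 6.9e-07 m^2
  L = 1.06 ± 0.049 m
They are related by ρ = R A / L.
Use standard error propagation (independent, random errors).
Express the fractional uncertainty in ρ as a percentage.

Relative error in a monomial: (δρ/ρ)² = Σ (nᵢ · δxᵢ/xᵢ)².
  (1·δR/R)² = (1×0.0829)² = 0.00688;  (1·δA/A)² = (1×0.0877)² = 0.00769;  (-1·δL/L)² = (-1×0.0462)² = 0.00214
δρ/ρ = √(0.0167) = 0.129

12.9%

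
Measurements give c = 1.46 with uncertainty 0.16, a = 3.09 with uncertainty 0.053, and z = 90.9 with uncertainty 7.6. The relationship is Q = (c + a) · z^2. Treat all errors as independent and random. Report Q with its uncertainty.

37600 ± 6440

Let u = c + a = 4.55. δu = √(δc² + δa²) = √(0.0256 + 0.00281) = 0.169, so δu/u = 0.0370.
Q is then a monomial in u, z:
δQ/Q = √((δu/u)² + (2·δz/z)²) = √(0.00137 + 0.0280) = 0.171
Q = 37600, so δQ = 0.171 × 37600 = 6440.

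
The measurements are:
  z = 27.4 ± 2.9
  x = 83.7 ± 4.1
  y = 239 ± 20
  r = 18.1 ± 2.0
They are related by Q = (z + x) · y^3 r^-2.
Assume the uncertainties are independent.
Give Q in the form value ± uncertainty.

Let u = z + x = 111. δu = √(δz² + δx²) = √(8.41 + 16.8) = 5.02, so δu/u = 0.0452.
Q is then a monomial in u, y, r:
δQ/Q = √((δu/u)² + (3·δy/y)² + (-2·δr/r)²) = √(0.00204 + 0.0630 + 0.0488) = 0.337
Q = 4.63e+06, so δQ = 0.337 × 4.63e+06 = 1.56e+06.

(4.63 ± 1.56) × 10^6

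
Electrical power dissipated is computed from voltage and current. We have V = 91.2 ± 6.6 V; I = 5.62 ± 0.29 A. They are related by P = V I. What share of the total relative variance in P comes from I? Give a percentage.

33.7%

(δP/P)² = (1·δV/V)² + (1·δI/I)²
  V term: (1×0.0724)² = 0.00524
  I term: (1×0.0516)² = 0.00266
Total = 0.00790. Share from I = 0.00266/0.00790 = 0.337.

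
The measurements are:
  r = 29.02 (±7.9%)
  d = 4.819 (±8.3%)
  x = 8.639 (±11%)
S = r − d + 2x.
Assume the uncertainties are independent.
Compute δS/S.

0.0724

Each term contributes (cᵢ δxᵢ)² to (δS)²:
  (δr)² = 5.26;  (δd)² = 0.160;  (2·δx)² = 3.61
δS = √(9.03) = 3.00
S = 41.48, so δS/S = 3.00/41.48 = 0.0724.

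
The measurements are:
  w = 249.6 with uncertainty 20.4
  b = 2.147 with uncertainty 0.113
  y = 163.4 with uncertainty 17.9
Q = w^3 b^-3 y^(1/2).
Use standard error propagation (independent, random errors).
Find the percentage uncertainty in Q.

29.7%

Relative error in a monomial: (δQ/Q)² = Σ (nᵢ · δxᵢ/xᵢ)².
  (3·δw/w)² = (3×0.0817)² = 0.0601;  (-3·δb/b)² = (-3×0.0526)² = 0.0249;  (½·δy/y)² = (0.5×0.110)² = 0.00300
δQ/Q = √(0.0881) = 0.297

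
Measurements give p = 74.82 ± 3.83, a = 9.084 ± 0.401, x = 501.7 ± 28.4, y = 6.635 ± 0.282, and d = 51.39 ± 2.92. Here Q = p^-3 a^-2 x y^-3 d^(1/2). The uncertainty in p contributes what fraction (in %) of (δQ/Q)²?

(δQ/Q)² = (-3·δp/p)² + (-2·δa/a)² + (1·δx/x)² + (-3·δy/y)² + (½·δd/d)²
  p term: (-3×0.0512)² = 0.0236
  a term: (-2×0.0441)² = 0.00779
  x term: (1×0.0566)² = 0.00320
  y term: (-3×0.0425)² = 0.0163
  d term: (0.5×0.0568)² = 0.000807
Total = 0.0516. Share from p = 0.0236/0.0516 = 0.457.

45.7%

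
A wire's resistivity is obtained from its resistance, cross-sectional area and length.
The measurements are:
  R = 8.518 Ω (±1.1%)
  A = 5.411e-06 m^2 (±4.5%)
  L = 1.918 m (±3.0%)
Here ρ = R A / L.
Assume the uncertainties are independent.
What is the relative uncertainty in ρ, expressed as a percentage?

Since ρ is a product/quotient, work with relative uncertainties:
  (1·δR/R)² = (1×0.0110)² = 0.000121;  (1·δA/A)² = (1×0.0450)² = 0.00202;  (-1·δL/L)² = (-1×0.0300)² = 0.000900
δρ/ρ = √(0.00305) = 0.0552

5.52%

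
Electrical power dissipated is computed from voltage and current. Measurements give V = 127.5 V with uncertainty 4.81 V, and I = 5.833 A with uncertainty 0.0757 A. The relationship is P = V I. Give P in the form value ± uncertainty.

Products/powers → add relative errors in quadrature, weighted by exponent:
  (1·δV/V)² = (1×0.0377)² = 0.00142;  (1·δI/I)² = (1×0.0130)² = 0.000168
δP/P = √(0.00159) = 0.0399
P = 743.7 W, so δP = 0.0399 × 743.7 = 29.7 W.

743.7 ± 29.7 W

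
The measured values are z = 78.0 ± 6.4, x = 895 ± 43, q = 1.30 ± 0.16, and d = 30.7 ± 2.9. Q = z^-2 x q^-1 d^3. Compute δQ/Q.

Products/powers → add relative errors in quadrature, weighted by exponent:
  (-2·δz/z)² = (-2×0.0821)² = 0.0269;  (1·δx/x)² = (1×0.0480)² = 0.00231;  (-1·δq/q)² = (-1×0.123)² = 0.0151;  (3·δd/d)² = (3×0.0945)² = 0.0803
δQ/Q = √(0.125) = 0.353

0.353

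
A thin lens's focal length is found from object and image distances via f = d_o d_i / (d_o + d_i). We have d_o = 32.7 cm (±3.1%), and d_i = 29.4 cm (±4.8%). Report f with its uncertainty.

∂f/∂d_o = (d_i/(d_o+d_i))² = 0.224;  ∂f/∂d_i = (d_o/(d_o+d_i))² = 0.277
δf = √((∂f/∂d_o · δd_o)² + (∂f/∂d_i · δd_i)²) = √(0.0516 + 0.153) = 0.452 cm
f = 15.5 cm.

15.5 ± 0.452 cm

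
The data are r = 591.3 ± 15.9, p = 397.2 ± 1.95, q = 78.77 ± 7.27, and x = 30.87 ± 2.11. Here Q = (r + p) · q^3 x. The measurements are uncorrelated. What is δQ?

4.26e+09

Let u = r + p = 988.5. δu = √(δr² + δp²) = √(253 + 3.80) = 16.0, so δu/u = 0.0162.
Q is then a monomial in u, q, x:
δQ/Q = √((δu/u)² + (3·δq/q)² + (1·δx/x)²) = √(0.000263 + 0.0767 + 0.00467) = 0.286
Q = 1.491e+10, so δQ = 0.286 × 1.491e+10 = 4.26e+09.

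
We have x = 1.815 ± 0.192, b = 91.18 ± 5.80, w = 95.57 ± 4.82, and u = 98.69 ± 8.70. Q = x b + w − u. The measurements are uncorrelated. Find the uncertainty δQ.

22.7

Let p = x·b = 165.5. δp/p = √((1·δx/x)² + (1·δb/b)²) = √(0.0112 + 0.00405) = 0.123, so δp = 20.4.
Q = p + w − u: δQ = √(δp² + δw² + δu²) = √(417 + 23.2 + 75.7) = 22.7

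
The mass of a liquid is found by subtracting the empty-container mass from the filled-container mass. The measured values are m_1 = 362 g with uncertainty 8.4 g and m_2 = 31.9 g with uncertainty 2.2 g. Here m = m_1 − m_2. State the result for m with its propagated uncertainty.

m is a linear combination, so absolute uncertainties add in quadrature:
  (δm_1)² = 70.6;  (δm_2)² = 4.84
δm = √(75.4) = 8.68 g
m = 330 g.

330 ± 8.68 g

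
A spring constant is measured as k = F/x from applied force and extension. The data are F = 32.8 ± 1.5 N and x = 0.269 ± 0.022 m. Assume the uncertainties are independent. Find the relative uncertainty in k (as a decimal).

0.0937

For a monomial k ∝ F, x^-1, fractional errors add in quadrature:
  (1·δF/F)² = (1×0.0457)² = 0.00209;  (-1·δx/x)² = (-1×0.0818)² = 0.00669
δk/k = √(0.00878) = 0.0937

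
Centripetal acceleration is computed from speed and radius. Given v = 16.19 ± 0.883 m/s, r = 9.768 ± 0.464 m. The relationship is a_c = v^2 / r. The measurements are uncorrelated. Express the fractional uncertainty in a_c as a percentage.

Products/powers → add relative errors in quadrature, weighted by exponent:
  (2·δv/v)² = (2×0.0545)² = 0.0119;  (-1·δr/r)² = (-1×0.0475)² = 0.00226
δa_c/a_c = √(0.0142) = 0.119

11.9%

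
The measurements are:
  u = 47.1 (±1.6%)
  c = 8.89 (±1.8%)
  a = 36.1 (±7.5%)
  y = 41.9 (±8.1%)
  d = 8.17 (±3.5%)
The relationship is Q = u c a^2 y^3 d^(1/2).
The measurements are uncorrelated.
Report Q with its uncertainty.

Since Q is a product/quotient, work with relative uncertainties:
  (1·δu/u)² = (1×0.0160)² = 0.000256;  (1·δc/c)² = (1×0.0180)² = 0.000324;  (2·δa/a)² = (2×0.0750)² = 0.0225;  (3·δy/y)² = (3×0.0810)² = 0.0590;  (½·δd/d)² = (0.5×0.0350)² = 0.000306
δQ/Q = √(0.0824) = 0.287
Q = 1.15e+11, so δQ = 0.287 × 1.15e+11 = 3.29e+10.

(1.15 ± 0.329) × 10^11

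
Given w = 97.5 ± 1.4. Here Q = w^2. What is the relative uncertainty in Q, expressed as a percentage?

Q ∝ w^2, so δQ/Q = |2| · δw/w = 2 × 0.0144 = 0.0287.

2.87%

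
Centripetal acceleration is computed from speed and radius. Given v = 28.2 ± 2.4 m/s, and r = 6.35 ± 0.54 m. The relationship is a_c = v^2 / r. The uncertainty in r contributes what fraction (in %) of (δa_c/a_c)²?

(δa_c/a_c)² = (2·δv/v)² + (-1·δr/r)²
  v term: (2×0.0851)² = 0.0290
  r term: (-1×0.0850)² = 0.00723
Total = 0.0362. Share from r = 0.00723/0.0362 = 0.200.

20.0%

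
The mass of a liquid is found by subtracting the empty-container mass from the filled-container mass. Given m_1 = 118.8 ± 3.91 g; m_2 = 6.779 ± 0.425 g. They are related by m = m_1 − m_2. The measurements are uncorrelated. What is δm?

For a sum/difference, combine absolute errors in quadrature:
  (δm_1)² = 15.3;  (δm_2)² = 0.181
δm = √(15.5) = 3.93 g

3.93 g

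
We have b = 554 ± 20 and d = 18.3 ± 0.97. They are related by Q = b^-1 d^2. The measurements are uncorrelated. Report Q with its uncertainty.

0.604 ± 0.0677

Relative error in a monomial: (δQ/Q)² = Σ (nᵢ · δxᵢ/xᵢ)².
  (-1·δb/b)² = (-1×0.0361)² = 0.00130;  (2·δd/d)² = (2×0.0530)² = 0.0112
δQ/Q = √(0.0125) = 0.112
Q = 0.604, so δQ = 0.112 × 0.604 = 0.0677.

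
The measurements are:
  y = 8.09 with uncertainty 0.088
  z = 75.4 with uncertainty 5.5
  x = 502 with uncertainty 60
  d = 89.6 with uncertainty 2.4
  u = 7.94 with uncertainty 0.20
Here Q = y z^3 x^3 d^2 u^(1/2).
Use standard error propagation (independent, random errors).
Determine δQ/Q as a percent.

42.4%

Relative error in a monomial: (δQ/Q)² = Σ (nᵢ · δxᵢ/xᵢ)².
  (1·δy/y)² = (1×0.0109)² = 0.000118;  (3·δz/z)² = (3×0.0729)² = 0.0479;  (3·δx/x)² = (3×0.120)² = 0.129;  (2·δd/d)² = (2×0.0268)² = 0.00287;  (½·δu/u)² = (0.5×0.0252)² = 0.000159
δQ/Q = √(0.180) = 0.424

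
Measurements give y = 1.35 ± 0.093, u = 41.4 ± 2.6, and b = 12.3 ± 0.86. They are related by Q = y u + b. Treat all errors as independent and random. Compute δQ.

5.28

Let p = y·u = 55.9. δp/p = √((1·δy/y)² + (1·δu/u)²) = √(0.00475 + 0.00394) = 0.0932, so δp = 5.21.
Q = p + b: δQ = √(δp² + δb²) = √(27.1 + 0.740) = 5.28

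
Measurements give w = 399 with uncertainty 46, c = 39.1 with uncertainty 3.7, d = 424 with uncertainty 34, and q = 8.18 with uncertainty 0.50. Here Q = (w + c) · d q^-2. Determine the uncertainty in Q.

500

Let u = w + c = 438. δu = √(δw² + δc²) = √(2120 + 13.7) = 46.1, so δu/u = 0.105.
Q is then a monomial in u, d, q:
δQ/Q = √((δu/u)² + (1·δd/d)² + (-2·δq/q)²) = √(0.0111 + 0.00643 + 0.0149) = 0.180
Q = 2780, so δQ = 0.180 × 2780 = 500.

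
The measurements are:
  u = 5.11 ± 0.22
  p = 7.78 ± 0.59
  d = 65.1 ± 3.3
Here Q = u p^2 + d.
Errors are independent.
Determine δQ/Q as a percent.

13.1%

Let w = u·p^2 = 309. δw/w = √((1·δu/u)² + (2·δp/p)²) = √(0.00185 + 0.0230) = 0.158, so δw = 48.8.
Q = w + d: δQ = √(δw² + δd²) = √(2380 + 10.9) = 48.9
Q = 374, so δQ/Q = 48.9/374 = 0.131.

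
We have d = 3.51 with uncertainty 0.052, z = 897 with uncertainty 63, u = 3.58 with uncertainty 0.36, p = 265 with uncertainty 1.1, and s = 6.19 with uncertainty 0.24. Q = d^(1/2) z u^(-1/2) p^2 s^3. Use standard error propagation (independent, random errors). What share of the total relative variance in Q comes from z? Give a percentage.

(δQ/Q)² = (½·δd/d)² + (1·δz/z)² + (−½·δu/u)² + (2·δp/p)² + (3·δs/s)²
  d term: (0.5×0.0148)² = 5.49e-05
  z term: (1×0.0702)² = 0.00493
  u term: (-0.5×0.101)² = 0.00253
  p term: (2×0.00415)² = 6.89e-05
  s term: (3×0.0388)² = 0.0135
Total = 0.0211. Share from z = 0.00493/0.0211 = 0.234.

23.4%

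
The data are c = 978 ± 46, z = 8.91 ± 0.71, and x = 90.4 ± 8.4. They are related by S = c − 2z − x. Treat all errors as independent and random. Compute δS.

46.8

Sums and differences: (δS)² = Σ (cᵢ δxᵢ)².
  (δc)² = 2120;  (2·δz)² = 2.02;  (δx)² = 70.6
δS = √(2190) = 46.8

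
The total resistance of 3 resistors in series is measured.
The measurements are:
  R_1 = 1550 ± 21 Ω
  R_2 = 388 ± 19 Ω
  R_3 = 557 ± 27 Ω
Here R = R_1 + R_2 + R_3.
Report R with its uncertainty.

2500 ± 39.1 Ω

Each term contributes (cᵢ δxᵢ)² to (δR)²:
  (δR_1)² = 441;  (δR_2)² = 361;  (δR_3)² = 729
δR = √(1530) = 39.1 Ω
R = 2500 Ω.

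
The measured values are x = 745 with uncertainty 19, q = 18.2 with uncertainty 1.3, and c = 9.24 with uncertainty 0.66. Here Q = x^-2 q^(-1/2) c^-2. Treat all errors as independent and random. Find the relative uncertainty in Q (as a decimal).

Q is a product of powers, so relative uncertainties combine in quadrature:
  (-2·δx/x)² = (-2×0.0255)² = 0.00260;  (−½·δq/q)² = (-0.5×0.0714)² = 0.00128;  (-2·δc/c)² = (-2×0.0714)² = 0.0204
δQ/Q = √(0.0243) = 0.156

0.156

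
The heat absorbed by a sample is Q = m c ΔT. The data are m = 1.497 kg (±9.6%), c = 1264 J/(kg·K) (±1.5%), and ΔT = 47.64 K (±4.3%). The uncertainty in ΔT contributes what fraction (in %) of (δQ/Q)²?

(δQ/Q)² = (1·δm/m)² + (1·δc/c)² + (1·δΔT/ΔT)²
  m term: (1×0.0960)² = 0.00922
  c term: (1×0.0150)² = 0.000225
  ΔT term: (1×0.0430)² = 0.00185
Total = 0.0113. Share from ΔT = 0.00185/0.0113 = 0.164.

16.4%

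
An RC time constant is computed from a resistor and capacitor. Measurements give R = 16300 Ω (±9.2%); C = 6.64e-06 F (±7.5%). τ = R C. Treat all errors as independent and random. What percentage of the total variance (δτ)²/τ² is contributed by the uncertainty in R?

60.1%

(δτ/τ)² = (1·δR/R)² + (1·δC/C)²
  R term: (1×0.0920)² = 0.00846
  C term: (1×0.0750)² = 0.00562
Total = 0.0141. Share from R = 0.00846/0.0141 = 0.601.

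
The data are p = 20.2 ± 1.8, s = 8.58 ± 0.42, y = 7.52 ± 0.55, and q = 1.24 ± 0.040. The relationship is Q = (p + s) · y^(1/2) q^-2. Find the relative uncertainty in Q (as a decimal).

Let u = p + s = 28.8. δu = √(δp² + δs²) = √(3.24 + 0.176) = 1.85, so δu/u = 0.0642.
Q is then a monomial in u, y, q:
δQ/Q = √((δu/u)² + (½·δy/y)² + (-2·δq/q)²) = √(0.00412 + 0.00134 + 0.00416) = 0.0981

0.0981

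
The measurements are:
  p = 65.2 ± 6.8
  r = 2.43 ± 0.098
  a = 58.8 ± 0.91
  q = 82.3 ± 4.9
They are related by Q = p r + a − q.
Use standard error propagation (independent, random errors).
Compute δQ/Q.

0.136

Let w = p·r = 158. δw/w = √((1·δp/p)² + (1·δr/r)²) = √(0.0109 + 0.00163) = 0.112, so δw = 17.7.
Q = w + a − q: δQ = √(δw² + δa² + δq²) = √(314 + 0.828 + 24.0) = 18.4
Q = 135, so δQ/Q = 18.4/135 = 0.136.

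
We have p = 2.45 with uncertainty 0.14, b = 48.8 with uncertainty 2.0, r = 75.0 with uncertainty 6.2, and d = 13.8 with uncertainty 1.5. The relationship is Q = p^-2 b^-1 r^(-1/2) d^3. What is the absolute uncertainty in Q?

For a monomial Q ∝ p^-2, b^-1, r^(-1/2), d^3, fractional errors add in quadrature:
  (-2·δp/p)² = (-2×0.0571)² = 0.0131;  (-1·δb/b)² = (-1×0.0410)² = 0.00168;  (−½·δr/r)² = (-0.5×0.0827)² = 0.00171;  (3·δd/d)² = (3×0.109)² = 0.106
δQ/Q = √(0.123) = 0.350
Q = 1.04, so δQ = 0.350 × 1.04 = 0.363.

0.363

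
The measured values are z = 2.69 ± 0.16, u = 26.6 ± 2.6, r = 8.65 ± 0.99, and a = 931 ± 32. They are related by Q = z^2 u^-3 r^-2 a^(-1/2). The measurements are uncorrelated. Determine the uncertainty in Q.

Each factor contributes (exponent × relative error)² to (δQ/Q)²:
  (2·δz/z)² = (2×0.0595)² = 0.0142;  (-3·δu/u)² = (-3×0.0977)² = 0.0860;  (-2·δr/r)² = (-2×0.114)² = 0.0524;  (−½·δa/a)² = (-0.5×0.0344)² = 0.000295
δQ/Q = √(0.153) = 0.391
Q = 1.68e-07, so δQ = 0.391 × 1.68e-07 = 6.58e-08.

6.58e-08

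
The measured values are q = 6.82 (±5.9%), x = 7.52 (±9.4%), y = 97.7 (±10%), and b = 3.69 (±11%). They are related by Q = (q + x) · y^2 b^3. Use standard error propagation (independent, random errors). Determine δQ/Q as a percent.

Let u = q + x = 14.3. δu = √(δq² + δx²) = √(0.162 + 0.500) = 0.813, so δu/u = 0.0567.
Q is then a monomial in u, y, b:
δQ/Q = √((δu/u)² + (2·δy/y)² + (3·δb/b)²) = √(0.00322 + 0.0400 + 0.109) = 0.390

39.0%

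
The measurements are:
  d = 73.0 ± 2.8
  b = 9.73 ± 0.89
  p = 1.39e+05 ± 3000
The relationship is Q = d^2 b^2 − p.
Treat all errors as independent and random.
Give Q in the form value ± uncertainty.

Let w = d^2·b^2 = 5.05e+05. δw/w = √((2·δd/d)² + (2·δb/b)²) = √(0.00588 + 0.0335) = 0.198, so δw = 1e+05.
Q = w − p: δQ = √(δw² + δp²) = √(1e+10 + 9e+06) = 1e+05
Q = 3.66e+05.

(3.66 ± 1.00) × 10^5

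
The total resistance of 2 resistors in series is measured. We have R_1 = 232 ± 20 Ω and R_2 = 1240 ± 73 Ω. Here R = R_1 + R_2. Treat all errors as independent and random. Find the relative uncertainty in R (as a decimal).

0.0514

For a sum/difference, combine absolute errors in quadrature:
  (δR_1)² = 400;  (δR_2)² = 5330
δR = √(5730) = 75.7 Ω
R = 1470 Ω, so δR/R = 75.7/1470 = 0.0514.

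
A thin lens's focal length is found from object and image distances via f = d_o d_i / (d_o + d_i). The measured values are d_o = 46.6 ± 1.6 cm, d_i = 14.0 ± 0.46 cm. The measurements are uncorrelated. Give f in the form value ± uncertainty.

∂f/∂d_o = (d_i/(d_o+d_i))² = 0.0534;  ∂f/∂d_i = (d_o/(d_o+d_i))² = 0.591
δf = √((∂f/∂d_o · δd_o)² + (∂f/∂d_i · δd_i)²) = √(0.00729 + 0.0740) = 0.285 cm
f = 10.8 cm.

10.8 ± 0.285 cm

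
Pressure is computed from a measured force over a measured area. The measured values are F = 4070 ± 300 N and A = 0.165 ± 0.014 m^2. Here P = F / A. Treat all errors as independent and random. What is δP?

Since P is a product/quotient, work with relative uncertainties:
  (1·δF/F)² = (1×0.0737)² = 0.00543;  (-1·δA/A)² = (-1×0.0848)² = 0.00720
δP/P = √(0.0126) = 0.112
P = 24700 Pa, so δP = 0.112 × 24700 = 2770 Pa.

2770 Pa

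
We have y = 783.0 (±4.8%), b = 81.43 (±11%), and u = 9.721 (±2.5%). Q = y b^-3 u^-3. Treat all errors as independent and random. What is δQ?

5.4e-07

Products/powers → add relative errors in quadrature, weighted by exponent:
  (1·δy/y)² = (1×0.0480)² = 0.00230;  (-3·δb/b)² = (-3×0.110)² = 0.109;  (-3·δu/u)² = (-3×0.0250)² = 0.00563
δQ/Q = √(0.117) = 0.342
Q = 1.579e-06, so δQ = 0.342 × 1.579e-06 = 5.4e-07.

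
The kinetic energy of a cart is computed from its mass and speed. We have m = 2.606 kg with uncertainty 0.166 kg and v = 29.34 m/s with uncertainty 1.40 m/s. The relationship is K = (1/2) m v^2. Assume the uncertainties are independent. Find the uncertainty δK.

129 J

K is a product of powers, so relative uncertainties combine in quadrature:
  (1·δm/m)² = (1×0.0637)² = 0.00406;  (2·δv/v)² = (2×0.0477)² = 0.00911
δK/K = √(0.0132) = 0.115
K = 1122 J, so δK = 0.115 × 1122 = 129 J.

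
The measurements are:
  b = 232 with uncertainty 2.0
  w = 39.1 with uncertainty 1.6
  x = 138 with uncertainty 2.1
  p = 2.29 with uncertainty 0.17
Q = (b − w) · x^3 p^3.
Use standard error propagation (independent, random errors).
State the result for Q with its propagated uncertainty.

(6.09 ± 1.39) × 10^9

Let u = b − w = 193. δu = √(δb² + δw²) = √(4.00 + 2.56) = 2.56, so δu/u = 0.0133.
Q is then a monomial in u, x, p:
δQ/Q = √((δu/u)² + (3·δx/x)² + (3·δp/p)²) = √(0.000176 + 0.00208 + 0.0496) = 0.228
Q = 6.09e+09, so δQ = 0.228 × 6.09e+09 = 1.39e+09.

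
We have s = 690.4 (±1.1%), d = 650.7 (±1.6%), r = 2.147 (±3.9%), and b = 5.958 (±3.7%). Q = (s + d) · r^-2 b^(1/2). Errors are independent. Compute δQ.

Let u = s + d = 1341. δu = √(δs² + δd²) = √(57.7 + 108) = 12.9, so δu/u = 0.00961.
Q is then a monomial in u, r, b:
δQ/Q = √((δu/u)² + (-2·δr/r)² + (½·δb/b)²) = √(9.23e-05 + 0.00608 + 0.000342) = 0.0807
Q = 710.1, so δQ = 0.0807 × 710.1 = 57.3.

57.3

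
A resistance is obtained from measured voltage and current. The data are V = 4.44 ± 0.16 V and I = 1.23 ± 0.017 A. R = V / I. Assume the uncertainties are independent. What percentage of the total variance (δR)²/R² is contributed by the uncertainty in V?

(δR/R)² = (1·δV/V)² + (-1·δI/I)²
  V term: (1×0.0360)² = 0.00130
  I term: (-1×0.0138)² = 0.000191
Total = 0.00149. Share from V = 0.00130/0.00149 = 0.872.

87.2%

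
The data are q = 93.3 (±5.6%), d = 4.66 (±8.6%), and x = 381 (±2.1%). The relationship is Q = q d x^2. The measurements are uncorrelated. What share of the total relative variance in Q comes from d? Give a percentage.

60.1%

(δQ/Q)² = (1·δq/q)² + (1·δd/d)² + (2·δx/x)²
  q term: (1×0.0560)² = 0.00314
  d term: (1×0.0860)² = 0.00740
  x term: (2×0.0210)² = 0.00176
Total = 0.0123. Share from d = 0.00740/0.0123 = 0.601.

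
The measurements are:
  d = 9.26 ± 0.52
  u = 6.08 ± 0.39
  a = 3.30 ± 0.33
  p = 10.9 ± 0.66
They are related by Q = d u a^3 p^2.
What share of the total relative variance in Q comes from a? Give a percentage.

80.4%

(δQ/Q)² = (1·δd/d)² + (1·δu/u)² + (3·δa/a)² + (2·δp/p)²
  d term: (1×0.0562)² = 0.00315
  u term: (1×0.0641)² = 0.00411
  a term: (3×0.100)² = 0.0900
  p term: (2×0.0606)² = 0.0147
Total = 0.112. Share from a = 0.0900/0.112 = 0.804.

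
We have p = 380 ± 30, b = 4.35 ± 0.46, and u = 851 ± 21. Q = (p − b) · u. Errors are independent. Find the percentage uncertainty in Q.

8.36%

Let w = p − b = 376. δw = √(δp² + δb²) = √(900 + 0.212) = 30.0, so δw/w = 0.0799.
Q is then a monomial in w, u:
δQ/Q = √((δw/w)² + (1·δu/u)²) = √(0.00638 + 0.000609) = 0.0836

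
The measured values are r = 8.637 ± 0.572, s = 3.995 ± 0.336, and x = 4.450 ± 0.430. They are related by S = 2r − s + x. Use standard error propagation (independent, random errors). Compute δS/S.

0.0715

Absolute uncertainties add in quadrature for a linear combination:
  (2·δr)² = 1.31;  (δs)² = 0.113;  (δx)² = 0.185
δS = √(1.61) = 1.27
S = 17.73, so δS/S = 1.27/17.73 = 0.0715.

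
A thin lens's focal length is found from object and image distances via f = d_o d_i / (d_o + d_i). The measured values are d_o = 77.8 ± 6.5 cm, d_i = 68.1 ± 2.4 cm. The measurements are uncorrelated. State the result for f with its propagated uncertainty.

∂f/∂d_o = (d_i/(d_o+d_i))² = 0.218;  ∂f/∂d_i = (d_o/(d_o+d_i))² = 0.284
δf = √((∂f/∂d_o · δd_o)² + (∂f/∂d_i · δd_i)²) = √(2.01 + 0.466) = 1.57 cm
f = 36.3 cm.

36.3 ± 1.57 cm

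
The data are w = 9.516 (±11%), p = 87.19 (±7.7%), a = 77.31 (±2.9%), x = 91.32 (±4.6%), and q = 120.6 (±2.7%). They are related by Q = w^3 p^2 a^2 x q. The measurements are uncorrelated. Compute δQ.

For a monomial Q ∝ w^3, p^2, a^2, x, q, fractional errors add in quadrature:
  (3·δw/w)² = (3×0.110)² = 0.109;  (2·δp/p)² = (2×0.0770)² = 0.0237;  (2·δa/a)² = (2×0.0290)² = 0.00336;  (1·δx/x)² = (1×0.0460)² = 0.00212;  (1·δq/q)² = (1×0.0270)² = 0.000729
δQ/Q = √(0.139) = 0.373
Q = 4.312e+14, so δQ = 0.373 × 4.312e+14 = 1.61e+14.

1.61e+14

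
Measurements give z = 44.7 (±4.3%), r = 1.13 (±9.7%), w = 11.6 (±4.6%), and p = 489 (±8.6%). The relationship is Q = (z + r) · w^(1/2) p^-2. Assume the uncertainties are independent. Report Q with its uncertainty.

0.000653 ± 0.000117

Let u = z + r = 45.8. δu = √(δz² + δr²) = √(3.69 + 0.0120) = 1.93, so δu/u = 0.0420.
Q is then a monomial in u, w, p:
δQ/Q = √((δu/u)² + (½·δw/w)² + (-2·δp/p)²) = √(0.00176 + 0.000529 + 0.0296) = 0.179
Q = 0.000653, so δQ = 0.179 × 0.000653 = 0.000117.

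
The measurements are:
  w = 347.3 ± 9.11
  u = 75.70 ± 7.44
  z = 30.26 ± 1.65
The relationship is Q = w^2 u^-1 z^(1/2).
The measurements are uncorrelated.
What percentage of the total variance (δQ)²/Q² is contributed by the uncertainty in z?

5.65%

(δQ/Q)² = (2·δw/w)² + (-1·δu/u)² + (½·δz/z)²
  w term: (2×0.0262)² = 0.00275
  u term: (-1×0.0983)² = 0.00966
  z term: (0.5×0.0545)² = 0.000743
Total = 0.0132. Share from z = 0.000743/0.0132 = 0.0565.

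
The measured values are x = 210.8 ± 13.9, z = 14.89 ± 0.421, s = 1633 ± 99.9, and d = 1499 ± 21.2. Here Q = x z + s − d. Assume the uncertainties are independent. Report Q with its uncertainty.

3273 ± 247

Let p = x·z = 3139. δp/p = √((1·δx/x)² + (1·δz/z)²) = √(0.00435 + 0.000799) = 0.0717, so δp = 225.
Q = p + s − d: δQ = √(δp² + δs² + δd²) = √(50700 + 9980 + 449) = 247
Q = 3273.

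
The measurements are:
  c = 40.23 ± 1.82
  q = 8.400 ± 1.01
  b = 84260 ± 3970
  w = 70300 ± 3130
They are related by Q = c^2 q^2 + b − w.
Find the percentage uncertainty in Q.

23.2%

Let p = c^2·q^2 = 114200. δp/p = √((2·δc/c)² + (2·δq/q)²) = √(0.00819 + 0.0578) = 0.257, so δp = 29300.
Q = p + b − w: δQ = √(δp² + δb² + δw²) = √(8.61e+08 + 1.58e+07 + 9.8e+06) = 29800
Q = 128200, so δQ/Q = 29800/128200 = 0.232.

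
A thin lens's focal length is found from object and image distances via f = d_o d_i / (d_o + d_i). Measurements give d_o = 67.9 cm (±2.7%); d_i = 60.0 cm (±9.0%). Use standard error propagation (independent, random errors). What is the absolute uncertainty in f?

∂f/∂d_o = (d_i/(d_o+d_i))² = 0.220;  ∂f/∂d_i = (d_o/(d_o+d_i))² = 0.282
δf = √((∂f/∂d_o · δd_o)² + (∂f/∂d_i · δd_i)²) = √(0.163 + 2.32) = 1.57 cm

1.57 cm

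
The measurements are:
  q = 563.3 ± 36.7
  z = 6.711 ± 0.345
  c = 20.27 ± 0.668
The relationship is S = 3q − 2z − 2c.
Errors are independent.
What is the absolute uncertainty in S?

110

For a sum/difference, combine absolute errors in quadrature:
  (3·δq)² = 12100;  (2·δz)² = 0.476;  (2·δc)² = 1.78
δS = √(12100) = 110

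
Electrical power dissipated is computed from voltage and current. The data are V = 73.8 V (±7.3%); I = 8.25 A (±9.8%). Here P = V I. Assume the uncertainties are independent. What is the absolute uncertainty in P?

74.4 W

Since P is a product/quotient, work with relative uncertainties:
  (1·δV/V)² = (1×0.0730)² = 0.00533;  (1·δI/I)² = (1×0.0980)² = 0.00960
δP/P = √(0.0149) = 0.122
P = 609 W, so δP = 0.122 × 609 = 74.4 W.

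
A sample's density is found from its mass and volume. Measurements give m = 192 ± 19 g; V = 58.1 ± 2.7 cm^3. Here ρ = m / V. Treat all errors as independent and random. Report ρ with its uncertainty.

ρ is a product of powers, so relative uncertainties combine in quadrature:
  (1·δm/m)² = (1×0.0990)² = 0.00979;  (-1·δV/V)² = (-1×0.0465)² = 0.00216
δρ/ρ = √(0.0120) = 0.109
ρ = 3.30 g/cm^3, so δρ = 0.109 × 3.30 = 0.361 g/cm^3.

3.30 ± 0.361 g/cm^3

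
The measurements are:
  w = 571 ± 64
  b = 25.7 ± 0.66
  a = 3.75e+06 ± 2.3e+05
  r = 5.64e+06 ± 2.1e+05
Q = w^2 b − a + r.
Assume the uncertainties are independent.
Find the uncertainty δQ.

1.92e+06

Let p = w^2·b = 8.38e+06. δp/p = √((2·δw/w)² + (1·δb/b)²) = √(0.0503 + 0.000660) = 0.226, so δp = 1.89e+06.
Q = p − a + r: δQ = √(δp² + δa² + δr²) = √(3.57e+12 + 5.29e+10 + 4.41e+10) = 1.92e+06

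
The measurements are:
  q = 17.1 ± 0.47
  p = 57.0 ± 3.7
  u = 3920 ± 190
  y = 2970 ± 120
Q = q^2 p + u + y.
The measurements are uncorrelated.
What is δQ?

1440

Let w = q^2·p = 16700. δw/w = √((2·δq/q)² + (1·δp/p)²) = √(0.00302 + 0.00421) = 0.0851, so δw = 1420.
Q = w + u + y: δQ = √(δw² + δu² + δy²) = √(2.01e+06 + 36100 + 14400) = 1440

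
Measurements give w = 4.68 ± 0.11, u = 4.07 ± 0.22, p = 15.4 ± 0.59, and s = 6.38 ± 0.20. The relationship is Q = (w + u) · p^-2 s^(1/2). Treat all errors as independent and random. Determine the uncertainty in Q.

Let h = w + u = 8.75. δh = √(δw² + δu²) = √(0.0121 + 0.0484) = 0.246, so δh/h = 0.0281.
Q is then a monomial in h, p, s:
δQ/Q = √((δh/h)² + (-2·δp/p)² + (½·δs/s)²) = √(0.000790 + 0.00587 + 0.000246) = 0.0831
Q = 0.0932, so δQ = 0.0831 × 0.0932 = 0.00775.

0.00775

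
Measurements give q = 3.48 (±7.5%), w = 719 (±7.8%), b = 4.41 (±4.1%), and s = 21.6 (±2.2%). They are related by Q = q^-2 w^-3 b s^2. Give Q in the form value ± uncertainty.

Relative error in a monomial: (δQ/Q)² = Σ (nᵢ · δxᵢ/xᵢ)².
  (-2·δq/q)² = (-2×0.0750)² = 0.0225;  (-3·δw/w)² = (-3×0.0780)² = 0.0548;  (1·δb/b)² = (1×0.0410)² = 0.00168;  (2·δs/s)² = (2×0.0220)² = 0.00194
δQ/Q = √(0.0809) = 0.284
Q = 4.57e-07, so δQ = 0.284 × 4.57e-07 = 1.3e-07.

(4.57 ± 1.30) × 10^-7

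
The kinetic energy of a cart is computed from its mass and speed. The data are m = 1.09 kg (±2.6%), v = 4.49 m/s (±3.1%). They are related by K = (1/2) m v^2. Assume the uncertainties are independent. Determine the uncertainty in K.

Since K is a product/quotient, work with relative uncertainties:
  (1·δm/m)² = (1×0.0260)² = 0.000676;  (2·δv/v)² = (2×0.0310)² = 0.00384
δK/K = √(0.00452) = 0.0672
K = 11.0 J, so δK = 0.0672 × 11.0 = 0.739 J.

0.739 J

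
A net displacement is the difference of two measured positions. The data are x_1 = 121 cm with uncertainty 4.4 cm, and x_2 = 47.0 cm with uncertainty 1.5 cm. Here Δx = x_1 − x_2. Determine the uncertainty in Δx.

4.65 cm

For a sum/difference, combine absolute errors in quadrature:
  (δx_1)² = 19.4;  (δx_2)² = 2.25
δΔx = √(21.6) = 4.65 cm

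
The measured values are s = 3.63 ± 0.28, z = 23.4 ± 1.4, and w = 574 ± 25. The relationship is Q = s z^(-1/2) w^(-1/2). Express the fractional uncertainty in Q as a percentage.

8.56%

Since Q is a product/quotient, work with relative uncertainties:
  (1·δs/s)² = (1×0.0771)² = 0.00595;  (−½·δz/z)² = (-0.5×0.0598)² = 0.000895;  (−½·δw/w)² = (-0.5×0.0436)² = 0.000474
δQ/Q = √(0.00732) = 0.0856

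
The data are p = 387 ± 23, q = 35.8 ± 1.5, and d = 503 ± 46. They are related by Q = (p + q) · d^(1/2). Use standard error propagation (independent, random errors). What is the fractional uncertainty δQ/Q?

0.0712

Let u = p + q = 423. δu = √(δp² + δq²) = √(529 + 2.25) = 23.0, so δu/u = 0.0545.
Q is then a monomial in u, d:
δQ/Q = √((δu/u)² + (½·δd/d)²) = √(0.00297 + 0.00209) = 0.0712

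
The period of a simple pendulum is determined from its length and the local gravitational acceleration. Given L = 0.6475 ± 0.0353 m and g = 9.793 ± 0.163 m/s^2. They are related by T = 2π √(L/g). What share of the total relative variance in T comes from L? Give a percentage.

91.5%

(δT/T)² = (½·δL/L)² + (−½·δg/g)²
  L term: (0.5×0.0545)² = 0.000743
  g term: (-0.5×0.0166)² = 6.93e-05
Total = 0.000812. Share from L = 0.000743/0.000812 = 0.915.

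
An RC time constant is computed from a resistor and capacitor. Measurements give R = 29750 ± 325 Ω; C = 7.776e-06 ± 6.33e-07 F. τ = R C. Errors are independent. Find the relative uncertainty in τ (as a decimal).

For a monomial τ ∝ R, C, fractional errors add in quadrature:
  (1·δR/R)² = (1×0.0109)² = 0.000119;  (1·δC/C)² = (1×0.0814)² = 0.00663
δτ/τ = √(0.00675) = 0.0821

0.0821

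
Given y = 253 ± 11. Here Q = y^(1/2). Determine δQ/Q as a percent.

2.17%

Products/powers → add relative errors in quadrature, weighted by exponent:
  (½·δy/y)² = (0.5×0.0435)² = 0.000473
δQ/Q = √(0.000473) = 0.0217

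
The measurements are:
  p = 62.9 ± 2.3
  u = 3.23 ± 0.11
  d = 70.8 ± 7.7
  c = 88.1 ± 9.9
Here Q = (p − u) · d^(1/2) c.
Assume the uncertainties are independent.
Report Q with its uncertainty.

Let w = p − u = 59.7. δw = √(δp² + δu²) = √(5.29 + 0.0121) = 2.30, so δw/w = 0.0386.
Q is then a monomial in w, d, c:
δQ/Q = √((δw/w)² + (½·δd/d)² + (1·δc/c)²) = √(0.00149 + 0.00296 + 0.0126) = 0.131
Q = 44200, so δQ = 0.131 × 44200 = 5780.

44200 ± 5780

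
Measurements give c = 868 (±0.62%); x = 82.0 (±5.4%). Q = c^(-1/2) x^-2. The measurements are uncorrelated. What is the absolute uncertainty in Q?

Relative error in a monomial: (δQ/Q)² = Σ (nᵢ · δxᵢ/xᵢ)².
  (−½·δc/c)² = (-0.5×0.00620)² = 9.61e-06;  (-2·δx/x)² = (-2×0.0540)² = 0.0117
δQ/Q = √(0.0117) = 0.108
Q = 5.05e-06, so δQ = 0.108 × 5.05e-06 = 5.45e-07.

5.45e-07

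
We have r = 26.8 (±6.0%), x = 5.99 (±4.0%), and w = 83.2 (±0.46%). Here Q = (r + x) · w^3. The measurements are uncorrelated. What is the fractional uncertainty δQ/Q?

Let u = r + x = 32.8. δu = √(δr² + δx²) = √(2.59 + 0.0574) = 1.63, so δu/u = 0.0496.
Q is then a monomial in u, w:
δQ/Q = √((δu/u)² + (3·δw/w)²) = √(0.00246 + 0.000190) = 0.0515

0.0515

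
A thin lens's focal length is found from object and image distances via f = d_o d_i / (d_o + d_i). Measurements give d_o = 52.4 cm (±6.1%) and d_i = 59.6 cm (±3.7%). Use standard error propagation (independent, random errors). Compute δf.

1.03 cm

∂f/∂d_o = (d_i/(d_o+d_i))² = 0.283;  ∂f/∂d_i = (d_o/(d_o+d_i))² = 0.219
δf = √((∂f/∂d_o · δd_o)² + (∂f/∂d_i · δd_i)²) = √(0.819 + 0.233) = 1.03 cm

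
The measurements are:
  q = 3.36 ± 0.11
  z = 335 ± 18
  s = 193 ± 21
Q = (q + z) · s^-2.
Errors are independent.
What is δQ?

Let u = q + z = 338. δu = √(δq² + δz²) = √(0.0121 + 324) = 18.0, so δu/u = 0.0532.
Q is then a monomial in u, s:
δQ/Q = √((δu/u)² + (-2·δs/s)²) = √(0.00283 + 0.0474) = 0.224
Q = 0.00908, so δQ = 0.224 × 0.00908 = 0.00203.

0.00203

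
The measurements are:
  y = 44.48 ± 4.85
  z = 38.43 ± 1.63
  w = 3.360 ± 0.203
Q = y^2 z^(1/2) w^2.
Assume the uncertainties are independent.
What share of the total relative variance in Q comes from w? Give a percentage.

23.3%

(δQ/Q)² = (2·δy/y)² + (½·δz/z)² + (2·δw/w)²
  y term: (2×0.109)² = 0.0476
  z term: (0.5×0.0424)² = 0.000450
  w term: (2×0.0604)² = 0.0146
Total = 0.0626. Share from w = 0.0146/0.0626 = 0.233.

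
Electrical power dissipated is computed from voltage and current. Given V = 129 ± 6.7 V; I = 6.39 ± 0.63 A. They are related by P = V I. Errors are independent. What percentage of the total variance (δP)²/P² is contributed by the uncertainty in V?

21.7%

(δP/P)² = (1·δV/V)² + (1·δI/I)²
  V term: (1×0.0519)² = 0.00270
  I term: (1×0.0986)² = 0.00972
Total = 0.0124. Share from V = 0.00270/0.0124 = 0.217.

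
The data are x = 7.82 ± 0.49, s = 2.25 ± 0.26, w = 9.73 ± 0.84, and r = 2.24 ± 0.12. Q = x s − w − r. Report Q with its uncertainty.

5.62 ± 2.46

Let p = x·s = 17.6. δp/p = √((1·δx/x)² + (1·δs/s)²) = √(0.00393 + 0.0134) = 0.131, so δp = 2.31.
Q = p − w − r: δQ = √(δp² + δw² + δr²) = √(5.35 + 0.706 + 0.0144) = 2.46
Q = 5.62.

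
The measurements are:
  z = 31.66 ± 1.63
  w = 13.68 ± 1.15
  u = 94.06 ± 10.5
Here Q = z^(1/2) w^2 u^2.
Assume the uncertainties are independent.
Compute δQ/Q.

Products/powers → add relative errors in quadrature, weighted by exponent:
  (½·δz/z)² = (0.5×0.0515)² = 0.000663;  (2·δw/w)² = (2×0.0841)² = 0.0283;  (2·δu/u)² = (2×0.112)² = 0.0498
δQ/Q = √(0.0788) = 0.281

0.281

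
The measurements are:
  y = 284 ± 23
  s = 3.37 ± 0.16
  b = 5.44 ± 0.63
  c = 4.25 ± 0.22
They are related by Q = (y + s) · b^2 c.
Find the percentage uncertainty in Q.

25.0%

Let u = y + s = 287. δu = √(δy² + δs²) = √(529 + 0.0256) = 23.0, so δu/u = 0.0800.
Q is then a monomial in u, b, c:
δQ/Q = √((δu/u)² + (2·δb/b)² + (1·δc/c)²) = √(0.00641 + 0.0536 + 0.00268) = 0.250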